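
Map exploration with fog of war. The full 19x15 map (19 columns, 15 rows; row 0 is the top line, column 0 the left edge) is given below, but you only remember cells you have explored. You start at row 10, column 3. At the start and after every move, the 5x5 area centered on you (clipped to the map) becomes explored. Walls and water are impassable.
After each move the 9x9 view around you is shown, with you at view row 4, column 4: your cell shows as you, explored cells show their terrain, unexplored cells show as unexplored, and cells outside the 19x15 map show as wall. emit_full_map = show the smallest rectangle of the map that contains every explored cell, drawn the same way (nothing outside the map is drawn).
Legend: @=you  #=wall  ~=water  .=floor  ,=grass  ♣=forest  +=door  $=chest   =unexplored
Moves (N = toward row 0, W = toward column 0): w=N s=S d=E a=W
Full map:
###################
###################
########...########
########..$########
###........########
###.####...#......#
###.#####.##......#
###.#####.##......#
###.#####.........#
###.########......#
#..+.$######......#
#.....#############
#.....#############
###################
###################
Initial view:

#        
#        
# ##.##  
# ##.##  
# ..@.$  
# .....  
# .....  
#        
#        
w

#        
#        
# ##.##  
# ##.##  
# ##@##  
# ..+.$  
# .....  
# .....  
#        

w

#        
#        
# ##.##  
# ##.##  
# ##@##  
# ##.##  
# ..+.$  
# .....  
# .....  

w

#        
#        
# ##.##  
# ##.##  
# ##@##  
# ##.##  
# ##.##  
# ..+.$  
# .....  

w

#        
#        
# ##...  
# ##.##  
# ##@##  
# ##.##  
# ##.##  
# ##.##  
# ..+.$  

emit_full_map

##...
##.##
##@##
##.##
##.##
##.##
..+.$
.....
.....

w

#        
#        
# #####  
# ##...  
# ##@##  
# ##.##  
# ##.##  
# ##.##  
# ##.##  

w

#        
#        
# #####  
# #####  
# ##@..  
# ##.##  
# ##.##  
# ##.##  
# ##.##  

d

         
         
 ######  
 ######  
 ##.@..  
 ##.###  
 ##.###  
 ##.##   
 ##.##   

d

         
         
#######  
#######  
##..@..  
##.####  
##.####  
##.##    
##.##    

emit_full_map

#######
#######
##..@..
##.####
##.####
##.##  
##.##  
##.##  
..+.$  
.....  
.....  


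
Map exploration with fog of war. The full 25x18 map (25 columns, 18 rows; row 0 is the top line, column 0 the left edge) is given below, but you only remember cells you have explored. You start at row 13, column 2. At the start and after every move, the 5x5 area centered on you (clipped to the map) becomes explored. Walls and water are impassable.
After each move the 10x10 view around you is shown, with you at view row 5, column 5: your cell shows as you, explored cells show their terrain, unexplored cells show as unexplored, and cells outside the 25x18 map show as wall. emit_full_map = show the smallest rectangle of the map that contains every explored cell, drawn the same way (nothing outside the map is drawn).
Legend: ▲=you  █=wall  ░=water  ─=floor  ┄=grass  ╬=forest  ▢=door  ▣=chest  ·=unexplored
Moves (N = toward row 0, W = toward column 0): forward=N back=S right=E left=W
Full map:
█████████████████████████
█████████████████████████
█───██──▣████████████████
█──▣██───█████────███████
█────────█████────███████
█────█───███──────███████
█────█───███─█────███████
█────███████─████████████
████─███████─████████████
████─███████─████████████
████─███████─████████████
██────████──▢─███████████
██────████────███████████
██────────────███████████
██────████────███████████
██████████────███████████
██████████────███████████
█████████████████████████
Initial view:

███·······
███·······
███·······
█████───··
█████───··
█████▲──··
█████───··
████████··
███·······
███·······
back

███·······
███·······
█████───··
█████───··
█████───··
█████▲──··
████████··
████████··
███·······
██████████

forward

███·······
███·······
███·······
█████───··
█████───··
█████▲──··
█████───··
████████··
████████··
███·······

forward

███·······
███·······
███·······
███████─··
█████───··
█████▲──··
█████───··
█████───··
████████··
████████··

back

███·······
███·······
███████─··
█████───··
█████───··
█████▲──··
█████───··
████████··
████████··
███·······

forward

███·······
███·······
███·······
███████─··
█████───··
█████▲──··
█████───··
█████───··
████████··
████████··

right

██········
██········
██········
██████─█··
████────··
████─▲──··
████────··
████────··
███████···
███████···

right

█·········
█·········
█·········
█████─██··
███────█··
███──▲─█··
███─────··
███────█··
██████····
██████····

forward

█·········
█·········
█·········
█··██─██··
█████─██··
███──▲─█··
███────█··
███─────··
███────█··
██████····

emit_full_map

··██─██
████─██
██──▲─█
██────█
██─────
██────█
█████··
█████··

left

██········
██········
██········
██·███─██·
██████─██·
████─▲──█·
████────█·
████─────·
████────█·
███████···

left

███·······
███·······
███·······
███████─██
███████─██
█████▲───█
█████────█
█████─────
█████────█
████████··

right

██········
██········
██········
██████─██·
██████─██·
████─▲──█·
████────█·
████─────·
████────█·
███████···

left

███·······
███·······
███·······
███████─██
███████─██
█████▲───█
█████────█
█████─────
█████────█
████████··

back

███·······
███·······
███████─██
███████─██
█████────█
█████▲───█
█████─────
█████────█
████████··
████████··

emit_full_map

████─██
████─██
██────█
██▲───█
██─────
██────█
█████··
█████··

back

███·······
███████─██
███████─██
█████────█
█████────█
█████▲────
█████────█
████████··
████████··
███·······

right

██········
██████─██·
██████─██·
████────█·
████────█·
████─▲───·
████────█·
████████··
███████···
██········

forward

██········
██········
██████─██·
██████─██·
████────█·
████─▲──█·
████─────·
████────█·
████████··
███████···

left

███·······
███·······
███████─██
███████─██
█████────█
█████▲───█
█████─────
█████────█
█████████·
████████··

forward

███·······
███·······
███·······
███████─██
███████─██
█████▲───█
█████────█
█████─────
█████────█
█████████·

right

██········
██········
██········
██████─██·
██████─██·
████─▲──█·
████────█·
████─────·
████────█·
████████··

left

███·······
███·······
███·······
███████─██
███████─██
█████▲───█
█████────█
█████─────
█████────█
█████████·

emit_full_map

████─██
████─██
██▲───█
██────█
██─────
██────█
██████·
█████··

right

██········
██········
██········
██████─██·
██████─██·
████─▲──█·
████────█·
████─────·
████────█·
████████··


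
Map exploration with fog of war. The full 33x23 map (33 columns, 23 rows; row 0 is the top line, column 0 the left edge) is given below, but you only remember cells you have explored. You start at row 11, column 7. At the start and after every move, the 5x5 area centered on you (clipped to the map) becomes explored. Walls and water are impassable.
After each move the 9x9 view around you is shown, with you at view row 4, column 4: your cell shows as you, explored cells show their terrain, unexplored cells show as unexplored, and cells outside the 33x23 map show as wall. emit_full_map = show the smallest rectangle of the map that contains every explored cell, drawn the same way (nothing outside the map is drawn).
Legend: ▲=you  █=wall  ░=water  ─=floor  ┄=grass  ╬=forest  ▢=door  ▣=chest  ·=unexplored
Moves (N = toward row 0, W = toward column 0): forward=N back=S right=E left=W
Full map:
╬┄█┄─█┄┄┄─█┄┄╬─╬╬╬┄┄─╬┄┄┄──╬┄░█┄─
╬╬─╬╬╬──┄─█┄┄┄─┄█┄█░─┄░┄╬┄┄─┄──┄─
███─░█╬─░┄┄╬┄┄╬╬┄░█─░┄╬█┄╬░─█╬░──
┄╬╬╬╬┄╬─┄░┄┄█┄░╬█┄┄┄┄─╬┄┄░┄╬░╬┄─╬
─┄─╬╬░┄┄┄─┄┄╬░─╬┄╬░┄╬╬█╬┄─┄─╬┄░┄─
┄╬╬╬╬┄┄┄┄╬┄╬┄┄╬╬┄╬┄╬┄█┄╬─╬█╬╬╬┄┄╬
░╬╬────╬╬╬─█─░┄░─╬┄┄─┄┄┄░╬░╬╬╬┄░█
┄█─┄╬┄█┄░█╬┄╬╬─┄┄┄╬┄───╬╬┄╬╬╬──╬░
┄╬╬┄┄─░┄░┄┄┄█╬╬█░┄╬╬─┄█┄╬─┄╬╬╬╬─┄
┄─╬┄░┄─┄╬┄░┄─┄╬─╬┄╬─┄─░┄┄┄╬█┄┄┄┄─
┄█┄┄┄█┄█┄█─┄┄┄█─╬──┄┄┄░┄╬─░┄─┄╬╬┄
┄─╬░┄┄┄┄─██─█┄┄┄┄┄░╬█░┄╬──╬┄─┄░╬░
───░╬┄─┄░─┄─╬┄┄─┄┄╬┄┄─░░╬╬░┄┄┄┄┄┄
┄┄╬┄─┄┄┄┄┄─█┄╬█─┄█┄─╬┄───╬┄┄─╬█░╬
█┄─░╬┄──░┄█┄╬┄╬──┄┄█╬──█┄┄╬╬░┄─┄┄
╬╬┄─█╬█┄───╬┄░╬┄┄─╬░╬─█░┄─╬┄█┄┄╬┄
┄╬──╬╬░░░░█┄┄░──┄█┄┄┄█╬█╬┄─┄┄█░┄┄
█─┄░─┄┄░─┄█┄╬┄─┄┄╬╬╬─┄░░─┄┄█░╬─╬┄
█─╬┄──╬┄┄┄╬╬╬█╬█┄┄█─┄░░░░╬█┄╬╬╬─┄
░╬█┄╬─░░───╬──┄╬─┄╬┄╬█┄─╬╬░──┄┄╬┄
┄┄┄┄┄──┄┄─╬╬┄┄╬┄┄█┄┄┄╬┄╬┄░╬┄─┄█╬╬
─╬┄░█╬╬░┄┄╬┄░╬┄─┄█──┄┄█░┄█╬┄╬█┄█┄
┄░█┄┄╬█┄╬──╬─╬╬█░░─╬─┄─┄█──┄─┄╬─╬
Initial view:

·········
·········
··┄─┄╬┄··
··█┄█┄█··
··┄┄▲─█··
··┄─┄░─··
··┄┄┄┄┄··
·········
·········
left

·········
·········
··░┄─┄╬┄·
··┄█┄█┄█·
··┄┄▲┄─█·
··╬┄─┄░─·
··─┄┄┄┄┄·
·········
·········

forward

·········
·········
··┄─░┄░··
··░┄─┄╬┄·
··┄█▲█┄█·
··┄┄┄┄─█·
··╬┄─┄░─·
··─┄┄┄┄┄·
·········

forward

·········
·········
··╬┄█┄░··
··┄─░┄░··
··░┄▲┄╬┄·
··┄█┄█┄█·
··┄┄┄┄─█·
··╬┄─┄░─·
··─┄┄┄┄┄·

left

·········
·········
··┄╬┄█┄░·
··┄┄─░┄░·
··┄░▲─┄╬┄
··┄┄█┄█┄█
··░┄┄┄┄─█
···╬┄─┄░─
···─┄┄┄┄┄

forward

·········
·········
··────╬··
··┄╬┄█┄░·
··┄┄▲░┄░·
··┄░┄─┄╬┄
··┄┄█┄█┄█
··░┄┄┄┄─█
···╬┄─┄░─

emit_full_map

────╬··
┄╬┄█┄░·
┄┄▲░┄░·
┄░┄─┄╬┄
┄┄█┄█┄█
░┄┄┄┄─█
·╬┄─┄░─
·─┄┄┄┄┄

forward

·········
·········
··╬╬┄┄┄··
··────╬··
··┄╬▲█┄░·
··┄┄─░┄░·
··┄░┄─┄╬┄
··┄┄█┄█┄█
··░┄┄┄┄─█

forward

·········
·········
··╬╬░┄┄··
··╬╬┄┄┄··
··──▲─╬··
··┄╬┄█┄░·
··┄┄─░┄░·
··┄░┄─┄╬┄
··┄┄█┄█┄█

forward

·········
·········
··╬╬┄╬─··
··╬╬░┄┄··
··╬╬▲┄┄··
··────╬··
··┄╬┄█┄░·
··┄┄─░┄░·
··┄░┄─┄╬┄

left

·········
·········
··╬╬╬┄╬─·
··─╬╬░┄┄·
··╬╬▲┄┄┄·
··╬────╬·
··─┄╬┄█┄░
···┄┄─░┄░
···┄░┄─┄╬

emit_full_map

╬╬╬┄╬─··
─╬╬░┄┄··
╬╬▲┄┄┄··
╬────╬··
─┄╬┄█┄░·
·┄┄─░┄░·
·┄░┄─┄╬┄
·┄┄█┄█┄█
·░┄┄┄┄─█
··╬┄─┄░─
··─┄┄┄┄┄

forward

·········
·········
··█─░█╬··
··╬╬╬┄╬─·
··─╬▲░┄┄·
··╬╬╬┄┄┄·
··╬────╬·
··─┄╬┄█┄░
···┄┄─░┄░

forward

█████████
·········
··─╬╬╬─··
··█─░█╬··
··╬╬▲┄╬─·
··─╬╬░┄┄·
··╬╬╬┄┄┄·
··╬────╬·
··─┄╬┄█┄░

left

█████████
█········
█·╬─╬╬╬─·
█·██─░█╬·
█·╬╬▲╬┄╬─
█·┄─╬╬░┄┄
█·╬╬╬╬┄┄┄
█··╬────╬
█··─┄╬┄█┄

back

█········
█·╬─╬╬╬─·
█·██─░█╬·
█·╬╬╬╬┄╬─
█·┄─▲╬░┄┄
█·╬╬╬╬┄┄┄
█·╬╬────╬
█··─┄╬┄█┄
█···┄┄─░┄

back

█·╬─╬╬╬─·
█·██─░█╬·
█·╬╬╬╬┄╬─
█·┄─╬╬░┄┄
█·╬╬▲╬┄┄┄
█·╬╬────╬
█·█─┄╬┄█┄
█···┄┄─░┄
█···┄░┄─┄

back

█·██─░█╬·
█·╬╬╬╬┄╬─
█·┄─╬╬░┄┄
█·╬╬╬╬┄┄┄
█·╬╬▲───╬
█·█─┄╬┄█┄
█·╬╬┄┄─░┄
█···┄░┄─┄
█···┄┄█┄█

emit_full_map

╬─╬╬╬─···
██─░█╬···
╬╬╬╬┄╬─··
┄─╬╬░┄┄··
╬╬╬╬┄┄┄··
╬╬▲───╬··
█─┄╬┄█┄░·
╬╬┄┄─░┄░·
··┄░┄─┄╬┄
··┄┄█┄█┄█
··░┄┄┄┄─█
···╬┄─┄░─
···─┄┄┄┄┄

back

█·╬╬╬╬┄╬─
█·┄─╬╬░┄┄
█·╬╬╬╬┄┄┄
█·╬╬────╬
█·█─▲╬┄█┄
█·╬╬┄┄─░┄
█·─╬┄░┄─┄
█···┄┄█┄█
█···░┄┄┄┄

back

█·┄─╬╬░┄┄
█·╬╬╬╬┄┄┄
█·╬╬────╬
█·█─┄╬┄█┄
█·╬╬▲┄─░┄
█·─╬┄░┄─┄
█·█┄┄┄█┄█
█···░┄┄┄┄
█····╬┄─┄

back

█·╬╬╬╬┄┄┄
█·╬╬────╬
█·█─┄╬┄█┄
█·╬╬┄┄─░┄
█·─╬▲░┄─┄
█·█┄┄┄█┄█
█·─╬░┄┄┄┄
█····╬┄─┄
█····─┄┄┄

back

█·╬╬────╬
█·█─┄╬┄█┄
█·╬╬┄┄─░┄
█·─╬┄░┄─┄
█·█┄▲┄█┄█
█·─╬░┄┄┄┄
█·──░╬┄─┄
█····─┄┄┄
█········

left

██·╬╬────
██·█─┄╬┄█
██┄╬╬┄┄─░
██┄─╬┄░┄─
██┄█▲┄┄█┄
██┄─╬░┄┄┄
██───░╬┄─
██····─┄┄
██·······

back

██·█─┄╬┄█
██┄╬╬┄┄─░
██┄─╬┄░┄─
██┄█┄┄┄█┄
██┄─▲░┄┄┄
██───░╬┄─
██┄┄╬┄─┄┄
██·······
██·······

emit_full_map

·╬─╬╬╬─···
·██─░█╬···
·╬╬╬╬┄╬─··
·┄─╬╬░┄┄··
·╬╬╬╬┄┄┄··
·╬╬────╬··
·█─┄╬┄█┄░·
┄╬╬┄┄─░┄░·
┄─╬┄░┄─┄╬┄
┄█┄┄┄█┄█┄█
┄─▲░┄┄┄┄─█
───░╬┄─┄░─
┄┄╬┄─┄┄┄┄┄

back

██┄╬╬┄┄─░
██┄─╬┄░┄─
██┄█┄┄┄█┄
██┄─╬░┄┄┄
██──▲░╬┄─
██┄┄╬┄─┄┄
███┄─░╬··
██·······
██·······

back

██┄─╬┄░┄─
██┄█┄┄┄█┄
██┄─╬░┄┄┄
██───░╬┄─
██┄┄▲┄─┄┄
███┄─░╬··
██╬╬┄─█··
██·······
██·······

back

██┄█┄┄┄█┄
██┄─╬░┄┄┄
██───░╬┄─
██┄┄╬┄─┄┄
███┄▲░╬··
██╬╬┄─█··
██┄╬──╬··
██·······
██·······

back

██┄─╬░┄┄┄
██───░╬┄─
██┄┄╬┄─┄┄
███┄─░╬··
██╬╬▲─█··
██┄╬──╬··
███─┄░─··
██·······
██·······

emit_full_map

·╬─╬╬╬─···
·██─░█╬···
·╬╬╬╬┄╬─··
·┄─╬╬░┄┄··
·╬╬╬╬┄┄┄··
·╬╬────╬··
·█─┄╬┄█┄░·
┄╬╬┄┄─░┄░·
┄─╬┄░┄─┄╬┄
┄█┄┄┄█┄█┄█
┄─╬░┄┄┄┄─█
───░╬┄─┄░─
┄┄╬┄─┄┄┄┄┄
█┄─░╬·····
╬╬▲─█·····
┄╬──╬·····
█─┄░─·····


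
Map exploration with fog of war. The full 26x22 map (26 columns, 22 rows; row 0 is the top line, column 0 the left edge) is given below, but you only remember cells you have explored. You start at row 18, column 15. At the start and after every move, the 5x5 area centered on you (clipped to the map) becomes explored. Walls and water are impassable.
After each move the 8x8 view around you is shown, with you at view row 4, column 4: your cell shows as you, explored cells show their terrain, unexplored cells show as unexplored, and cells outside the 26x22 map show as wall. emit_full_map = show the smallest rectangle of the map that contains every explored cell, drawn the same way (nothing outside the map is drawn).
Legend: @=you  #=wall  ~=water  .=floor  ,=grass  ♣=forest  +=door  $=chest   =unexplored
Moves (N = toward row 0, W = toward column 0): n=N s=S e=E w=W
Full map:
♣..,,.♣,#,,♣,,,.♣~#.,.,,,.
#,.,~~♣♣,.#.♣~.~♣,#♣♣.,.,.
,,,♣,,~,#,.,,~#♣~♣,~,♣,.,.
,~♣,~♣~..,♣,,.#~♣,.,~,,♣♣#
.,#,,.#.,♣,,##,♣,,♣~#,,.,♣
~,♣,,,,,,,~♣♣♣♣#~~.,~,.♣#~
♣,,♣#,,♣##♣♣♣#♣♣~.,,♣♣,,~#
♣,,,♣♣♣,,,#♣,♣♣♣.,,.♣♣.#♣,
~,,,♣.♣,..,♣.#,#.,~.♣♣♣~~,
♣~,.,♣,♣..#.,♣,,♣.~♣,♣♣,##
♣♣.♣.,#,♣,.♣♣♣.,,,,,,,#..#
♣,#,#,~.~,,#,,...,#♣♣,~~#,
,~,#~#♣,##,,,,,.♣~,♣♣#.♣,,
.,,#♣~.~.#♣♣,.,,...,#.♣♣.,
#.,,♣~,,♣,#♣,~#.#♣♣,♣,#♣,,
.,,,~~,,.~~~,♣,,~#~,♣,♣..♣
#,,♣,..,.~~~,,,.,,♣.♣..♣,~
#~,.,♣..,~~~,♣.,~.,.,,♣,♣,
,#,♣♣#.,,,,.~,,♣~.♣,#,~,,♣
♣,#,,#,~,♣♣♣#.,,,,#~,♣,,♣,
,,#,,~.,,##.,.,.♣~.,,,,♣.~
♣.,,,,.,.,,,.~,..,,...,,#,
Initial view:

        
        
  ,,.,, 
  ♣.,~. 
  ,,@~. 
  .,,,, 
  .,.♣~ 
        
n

        
        
  ♣,,~# 
  ,,.,, 
  ♣.@~. 
  ,,♣~. 
  .,,,, 
  .,.♣~ 

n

        
        
  ~#.#♣ 
  ♣,,~# 
  ,,@,, 
  ♣.,~. 
  ,,♣~. 
  .,,,, 

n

        
        
  .,,.. 
  ~#.#♣ 
  ♣,@~# 
  ,,.,, 
  ♣.,~. 
  ,,♣~. 

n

        
        
  ,,.♣~ 
  .,,.. 
  ~#@#♣ 
  ♣,,~# 
  ,,.,, 
  ♣.,~. 

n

        
        
  ,..., 
  ,,.♣~ 
  .,@.. 
  ~#.#♣ 
  ♣,,~# 
  ,,.,, 

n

        
        
  ♣.,,, 
  ,..., 
  ,,@♣~ 
  .,,.. 
  ~#.#♣ 
  ♣,,~# 

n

        
        
  ♣,,♣. 
  ♣.,,, 
  ,.@., 
  ,,.♣~ 
  .,,.. 
  ~#.#♣ 

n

        
        
  #,#., 
  ♣,,♣. 
  ♣.@,, 
  ,..., 
  ,,.♣~ 
  .,,.. 

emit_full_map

#,#.,
♣,,♣.
♣.@,,
,...,
,,.♣~
.,,..
~#.#♣
♣,,~#
,,.,,
♣.,~.
,,♣~.
.,,,,
.,.♣~

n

        
        
  ♣♣♣., 
  #,#., 
  ♣,@♣. 
  ♣.,,, 
  ,..., 
  ,,.♣~ 

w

        
        
  ,♣♣♣.,
  .#,#.,
  ,♣@,♣.
  ♣♣.,,,
  ,,...,
   ,,.♣~

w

        
        
  ♣,♣♣♣.
  ♣.#,#.
  .,@,,♣
  ♣♣♣.,,
  #,,...
    ,,.♣

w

        
        
  #♣,♣♣♣
  ,♣.#,#
  #.@♣,,
  .♣♣♣.,
  ,#,,..
     ,,.

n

        
        
  ♣♣♣#♣ 
  #♣,♣♣♣
  ,♣@#,#
  #.,♣,,
  .♣♣♣.,
  ,#,,..

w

        
        
  #♣♣♣#♣
  ,#♣,♣♣
  .,@.#,
  .#.,♣,
  ,.♣♣♣.
   ,#,,.

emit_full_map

#♣♣♣#♣   
,#♣,♣♣♣.,
.,@.#,#.,
.#.,♣,,♣.
,.♣♣♣.,,,
 ,#,,...,
    ,,.♣~
    .,,..
    ~#.#♣
    ♣,,~#
    ,,.,,
    ♣.,~.
    ,,♣~.
    .,,,,
    .,.♣~

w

        
        
  ##♣♣♣#
  ,,#♣,♣
  ..@♣.#
  ..#.,♣
  ♣,.♣♣♣
    ,#,,

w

        
        
  ♣##♣♣♣
  ,,,#♣,
  ,.@,♣.
  ♣..#.,
  ,♣,.♣♣
     ,#,

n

        
        
  ,,,~♣ 
  ♣##♣♣♣
  ,,@#♣,
  ,..,♣.
  ♣..#.,
  ,♣,.♣♣

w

        
        
  ,,,,~♣
  ,♣##♣♣
  ♣,@,#♣
  ♣,..,♣
  ,♣..#.
   ,♣,.♣

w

        
        
  ,,,,,~
  ,,♣##♣
  ♣♣@,,#
  .♣,..,
  ♣,♣..#
    ,♣,.

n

        
        
  .#.,♣ 
  ,,,,,~
  ,,@##♣
  ♣♣,,,#
  .♣,..,
  ♣,♣..#

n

        
        
  ♣~.., 
  .#.,♣ 
  ,,@,,~
  ,,♣##♣
  ♣♣,,,#
  .♣,..,

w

        
        
  ~♣~..,
  ,.#.,♣
  ,,@,,,
  #,,♣##
  ♣♣♣,,,
   .♣,..

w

        
        
  ,~♣~..
  ,,.#.,
  ,,@,,,
  ♣#,,♣#
  ,♣♣♣,,
    .♣,.

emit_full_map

,~♣~..,        
,,.#.,♣        
,,@,,,,~♣      
♣#,,♣##♣♣♣#♣   
,♣♣♣,,,#♣,♣♣♣.,
  .♣,..,♣.#,#.,
  ♣,♣..#.,♣,,♣.
    ,♣,.♣♣♣.,,,
       ,#,,...,
          ,,.♣~
          .,,..
          ~#.#♣
          ♣,,~#
          ,,.,,
          ♣.,~.
          ,,♣~.
          .,,,,
          .,.♣~

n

        
        
  ♣,,~, 
  ,~♣~..
  ,,@#.,
  ,,,,,,
  ♣#,,♣#
  ,♣♣♣,,

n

########
        
  ,~~♣♣ 
  ♣,,~, 
  ,~@~..
  ,,.#.,
  ,,,,,,
  ♣#,,♣#

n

########
########
  ,,.♣, 
  ,~~♣♣ 
  ♣,@~, 
  ,~♣~..
  ,,.#.,
  ,,,,,,

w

########
########
  .,,.♣,
  .,~~♣♣
  ,♣@,~,
  ♣,~♣~.
  #,,.#.
   ,,,,,

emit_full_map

.,,.♣,          
.,~~♣♣          
,♣@,~,          
♣,~♣~..,        
#,,.#.,♣        
 ,,,,,,,~♣      
 ♣#,,♣##♣♣♣#♣   
 ,♣♣♣,,,#♣,♣♣♣.,
   .♣,..,♣.#,#.,
   ♣,♣..#.,♣,,♣.
     ,♣,.♣♣♣.,,,
        ,#,,...,
           ,,.♣~
           .,,..
           ~#.#♣
           ♣,,~#
           ,,.,,
           ♣.,~.
           ,,♣~.
           .,,,,
           .,.♣~

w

########
########
# ..,,.♣
# ,.,~~♣
# ,,@,,~
# ~♣,~♣~
# ,#,,.#
#   ,,,,

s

########
# ..,,.♣
# ,.,~~♣
# ,,♣,,~
# ~♣@~♣~
# ,#,,.#
# ,♣,,,,
#   ♣#,,

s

# ..,,.♣
# ,.,~~♣
# ,,♣,,~
# ~♣,~♣~
# ,#@,.#
# ,♣,,,,
# ,,♣#,,
#   ,♣♣♣

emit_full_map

..,,.♣,          
,.,~~♣♣          
,,♣,,~,          
~♣,~♣~..,        
,#@,.#.,♣        
,♣,,,,,,,~♣      
,,♣#,,♣##♣♣♣#♣   
  ,♣♣♣,,,#♣,♣♣♣.,
    .♣,..,♣.#,#.,
    ♣,♣..#.,♣,,♣.
      ,♣,.♣♣♣.,,,
         ,#,,...,
            ,,.♣~
            .,,..
            ~#.#♣
            ♣,,~#
            ,,.,,
            ♣.,~.
            ,,♣~.
            .,,,,
            .,.♣~


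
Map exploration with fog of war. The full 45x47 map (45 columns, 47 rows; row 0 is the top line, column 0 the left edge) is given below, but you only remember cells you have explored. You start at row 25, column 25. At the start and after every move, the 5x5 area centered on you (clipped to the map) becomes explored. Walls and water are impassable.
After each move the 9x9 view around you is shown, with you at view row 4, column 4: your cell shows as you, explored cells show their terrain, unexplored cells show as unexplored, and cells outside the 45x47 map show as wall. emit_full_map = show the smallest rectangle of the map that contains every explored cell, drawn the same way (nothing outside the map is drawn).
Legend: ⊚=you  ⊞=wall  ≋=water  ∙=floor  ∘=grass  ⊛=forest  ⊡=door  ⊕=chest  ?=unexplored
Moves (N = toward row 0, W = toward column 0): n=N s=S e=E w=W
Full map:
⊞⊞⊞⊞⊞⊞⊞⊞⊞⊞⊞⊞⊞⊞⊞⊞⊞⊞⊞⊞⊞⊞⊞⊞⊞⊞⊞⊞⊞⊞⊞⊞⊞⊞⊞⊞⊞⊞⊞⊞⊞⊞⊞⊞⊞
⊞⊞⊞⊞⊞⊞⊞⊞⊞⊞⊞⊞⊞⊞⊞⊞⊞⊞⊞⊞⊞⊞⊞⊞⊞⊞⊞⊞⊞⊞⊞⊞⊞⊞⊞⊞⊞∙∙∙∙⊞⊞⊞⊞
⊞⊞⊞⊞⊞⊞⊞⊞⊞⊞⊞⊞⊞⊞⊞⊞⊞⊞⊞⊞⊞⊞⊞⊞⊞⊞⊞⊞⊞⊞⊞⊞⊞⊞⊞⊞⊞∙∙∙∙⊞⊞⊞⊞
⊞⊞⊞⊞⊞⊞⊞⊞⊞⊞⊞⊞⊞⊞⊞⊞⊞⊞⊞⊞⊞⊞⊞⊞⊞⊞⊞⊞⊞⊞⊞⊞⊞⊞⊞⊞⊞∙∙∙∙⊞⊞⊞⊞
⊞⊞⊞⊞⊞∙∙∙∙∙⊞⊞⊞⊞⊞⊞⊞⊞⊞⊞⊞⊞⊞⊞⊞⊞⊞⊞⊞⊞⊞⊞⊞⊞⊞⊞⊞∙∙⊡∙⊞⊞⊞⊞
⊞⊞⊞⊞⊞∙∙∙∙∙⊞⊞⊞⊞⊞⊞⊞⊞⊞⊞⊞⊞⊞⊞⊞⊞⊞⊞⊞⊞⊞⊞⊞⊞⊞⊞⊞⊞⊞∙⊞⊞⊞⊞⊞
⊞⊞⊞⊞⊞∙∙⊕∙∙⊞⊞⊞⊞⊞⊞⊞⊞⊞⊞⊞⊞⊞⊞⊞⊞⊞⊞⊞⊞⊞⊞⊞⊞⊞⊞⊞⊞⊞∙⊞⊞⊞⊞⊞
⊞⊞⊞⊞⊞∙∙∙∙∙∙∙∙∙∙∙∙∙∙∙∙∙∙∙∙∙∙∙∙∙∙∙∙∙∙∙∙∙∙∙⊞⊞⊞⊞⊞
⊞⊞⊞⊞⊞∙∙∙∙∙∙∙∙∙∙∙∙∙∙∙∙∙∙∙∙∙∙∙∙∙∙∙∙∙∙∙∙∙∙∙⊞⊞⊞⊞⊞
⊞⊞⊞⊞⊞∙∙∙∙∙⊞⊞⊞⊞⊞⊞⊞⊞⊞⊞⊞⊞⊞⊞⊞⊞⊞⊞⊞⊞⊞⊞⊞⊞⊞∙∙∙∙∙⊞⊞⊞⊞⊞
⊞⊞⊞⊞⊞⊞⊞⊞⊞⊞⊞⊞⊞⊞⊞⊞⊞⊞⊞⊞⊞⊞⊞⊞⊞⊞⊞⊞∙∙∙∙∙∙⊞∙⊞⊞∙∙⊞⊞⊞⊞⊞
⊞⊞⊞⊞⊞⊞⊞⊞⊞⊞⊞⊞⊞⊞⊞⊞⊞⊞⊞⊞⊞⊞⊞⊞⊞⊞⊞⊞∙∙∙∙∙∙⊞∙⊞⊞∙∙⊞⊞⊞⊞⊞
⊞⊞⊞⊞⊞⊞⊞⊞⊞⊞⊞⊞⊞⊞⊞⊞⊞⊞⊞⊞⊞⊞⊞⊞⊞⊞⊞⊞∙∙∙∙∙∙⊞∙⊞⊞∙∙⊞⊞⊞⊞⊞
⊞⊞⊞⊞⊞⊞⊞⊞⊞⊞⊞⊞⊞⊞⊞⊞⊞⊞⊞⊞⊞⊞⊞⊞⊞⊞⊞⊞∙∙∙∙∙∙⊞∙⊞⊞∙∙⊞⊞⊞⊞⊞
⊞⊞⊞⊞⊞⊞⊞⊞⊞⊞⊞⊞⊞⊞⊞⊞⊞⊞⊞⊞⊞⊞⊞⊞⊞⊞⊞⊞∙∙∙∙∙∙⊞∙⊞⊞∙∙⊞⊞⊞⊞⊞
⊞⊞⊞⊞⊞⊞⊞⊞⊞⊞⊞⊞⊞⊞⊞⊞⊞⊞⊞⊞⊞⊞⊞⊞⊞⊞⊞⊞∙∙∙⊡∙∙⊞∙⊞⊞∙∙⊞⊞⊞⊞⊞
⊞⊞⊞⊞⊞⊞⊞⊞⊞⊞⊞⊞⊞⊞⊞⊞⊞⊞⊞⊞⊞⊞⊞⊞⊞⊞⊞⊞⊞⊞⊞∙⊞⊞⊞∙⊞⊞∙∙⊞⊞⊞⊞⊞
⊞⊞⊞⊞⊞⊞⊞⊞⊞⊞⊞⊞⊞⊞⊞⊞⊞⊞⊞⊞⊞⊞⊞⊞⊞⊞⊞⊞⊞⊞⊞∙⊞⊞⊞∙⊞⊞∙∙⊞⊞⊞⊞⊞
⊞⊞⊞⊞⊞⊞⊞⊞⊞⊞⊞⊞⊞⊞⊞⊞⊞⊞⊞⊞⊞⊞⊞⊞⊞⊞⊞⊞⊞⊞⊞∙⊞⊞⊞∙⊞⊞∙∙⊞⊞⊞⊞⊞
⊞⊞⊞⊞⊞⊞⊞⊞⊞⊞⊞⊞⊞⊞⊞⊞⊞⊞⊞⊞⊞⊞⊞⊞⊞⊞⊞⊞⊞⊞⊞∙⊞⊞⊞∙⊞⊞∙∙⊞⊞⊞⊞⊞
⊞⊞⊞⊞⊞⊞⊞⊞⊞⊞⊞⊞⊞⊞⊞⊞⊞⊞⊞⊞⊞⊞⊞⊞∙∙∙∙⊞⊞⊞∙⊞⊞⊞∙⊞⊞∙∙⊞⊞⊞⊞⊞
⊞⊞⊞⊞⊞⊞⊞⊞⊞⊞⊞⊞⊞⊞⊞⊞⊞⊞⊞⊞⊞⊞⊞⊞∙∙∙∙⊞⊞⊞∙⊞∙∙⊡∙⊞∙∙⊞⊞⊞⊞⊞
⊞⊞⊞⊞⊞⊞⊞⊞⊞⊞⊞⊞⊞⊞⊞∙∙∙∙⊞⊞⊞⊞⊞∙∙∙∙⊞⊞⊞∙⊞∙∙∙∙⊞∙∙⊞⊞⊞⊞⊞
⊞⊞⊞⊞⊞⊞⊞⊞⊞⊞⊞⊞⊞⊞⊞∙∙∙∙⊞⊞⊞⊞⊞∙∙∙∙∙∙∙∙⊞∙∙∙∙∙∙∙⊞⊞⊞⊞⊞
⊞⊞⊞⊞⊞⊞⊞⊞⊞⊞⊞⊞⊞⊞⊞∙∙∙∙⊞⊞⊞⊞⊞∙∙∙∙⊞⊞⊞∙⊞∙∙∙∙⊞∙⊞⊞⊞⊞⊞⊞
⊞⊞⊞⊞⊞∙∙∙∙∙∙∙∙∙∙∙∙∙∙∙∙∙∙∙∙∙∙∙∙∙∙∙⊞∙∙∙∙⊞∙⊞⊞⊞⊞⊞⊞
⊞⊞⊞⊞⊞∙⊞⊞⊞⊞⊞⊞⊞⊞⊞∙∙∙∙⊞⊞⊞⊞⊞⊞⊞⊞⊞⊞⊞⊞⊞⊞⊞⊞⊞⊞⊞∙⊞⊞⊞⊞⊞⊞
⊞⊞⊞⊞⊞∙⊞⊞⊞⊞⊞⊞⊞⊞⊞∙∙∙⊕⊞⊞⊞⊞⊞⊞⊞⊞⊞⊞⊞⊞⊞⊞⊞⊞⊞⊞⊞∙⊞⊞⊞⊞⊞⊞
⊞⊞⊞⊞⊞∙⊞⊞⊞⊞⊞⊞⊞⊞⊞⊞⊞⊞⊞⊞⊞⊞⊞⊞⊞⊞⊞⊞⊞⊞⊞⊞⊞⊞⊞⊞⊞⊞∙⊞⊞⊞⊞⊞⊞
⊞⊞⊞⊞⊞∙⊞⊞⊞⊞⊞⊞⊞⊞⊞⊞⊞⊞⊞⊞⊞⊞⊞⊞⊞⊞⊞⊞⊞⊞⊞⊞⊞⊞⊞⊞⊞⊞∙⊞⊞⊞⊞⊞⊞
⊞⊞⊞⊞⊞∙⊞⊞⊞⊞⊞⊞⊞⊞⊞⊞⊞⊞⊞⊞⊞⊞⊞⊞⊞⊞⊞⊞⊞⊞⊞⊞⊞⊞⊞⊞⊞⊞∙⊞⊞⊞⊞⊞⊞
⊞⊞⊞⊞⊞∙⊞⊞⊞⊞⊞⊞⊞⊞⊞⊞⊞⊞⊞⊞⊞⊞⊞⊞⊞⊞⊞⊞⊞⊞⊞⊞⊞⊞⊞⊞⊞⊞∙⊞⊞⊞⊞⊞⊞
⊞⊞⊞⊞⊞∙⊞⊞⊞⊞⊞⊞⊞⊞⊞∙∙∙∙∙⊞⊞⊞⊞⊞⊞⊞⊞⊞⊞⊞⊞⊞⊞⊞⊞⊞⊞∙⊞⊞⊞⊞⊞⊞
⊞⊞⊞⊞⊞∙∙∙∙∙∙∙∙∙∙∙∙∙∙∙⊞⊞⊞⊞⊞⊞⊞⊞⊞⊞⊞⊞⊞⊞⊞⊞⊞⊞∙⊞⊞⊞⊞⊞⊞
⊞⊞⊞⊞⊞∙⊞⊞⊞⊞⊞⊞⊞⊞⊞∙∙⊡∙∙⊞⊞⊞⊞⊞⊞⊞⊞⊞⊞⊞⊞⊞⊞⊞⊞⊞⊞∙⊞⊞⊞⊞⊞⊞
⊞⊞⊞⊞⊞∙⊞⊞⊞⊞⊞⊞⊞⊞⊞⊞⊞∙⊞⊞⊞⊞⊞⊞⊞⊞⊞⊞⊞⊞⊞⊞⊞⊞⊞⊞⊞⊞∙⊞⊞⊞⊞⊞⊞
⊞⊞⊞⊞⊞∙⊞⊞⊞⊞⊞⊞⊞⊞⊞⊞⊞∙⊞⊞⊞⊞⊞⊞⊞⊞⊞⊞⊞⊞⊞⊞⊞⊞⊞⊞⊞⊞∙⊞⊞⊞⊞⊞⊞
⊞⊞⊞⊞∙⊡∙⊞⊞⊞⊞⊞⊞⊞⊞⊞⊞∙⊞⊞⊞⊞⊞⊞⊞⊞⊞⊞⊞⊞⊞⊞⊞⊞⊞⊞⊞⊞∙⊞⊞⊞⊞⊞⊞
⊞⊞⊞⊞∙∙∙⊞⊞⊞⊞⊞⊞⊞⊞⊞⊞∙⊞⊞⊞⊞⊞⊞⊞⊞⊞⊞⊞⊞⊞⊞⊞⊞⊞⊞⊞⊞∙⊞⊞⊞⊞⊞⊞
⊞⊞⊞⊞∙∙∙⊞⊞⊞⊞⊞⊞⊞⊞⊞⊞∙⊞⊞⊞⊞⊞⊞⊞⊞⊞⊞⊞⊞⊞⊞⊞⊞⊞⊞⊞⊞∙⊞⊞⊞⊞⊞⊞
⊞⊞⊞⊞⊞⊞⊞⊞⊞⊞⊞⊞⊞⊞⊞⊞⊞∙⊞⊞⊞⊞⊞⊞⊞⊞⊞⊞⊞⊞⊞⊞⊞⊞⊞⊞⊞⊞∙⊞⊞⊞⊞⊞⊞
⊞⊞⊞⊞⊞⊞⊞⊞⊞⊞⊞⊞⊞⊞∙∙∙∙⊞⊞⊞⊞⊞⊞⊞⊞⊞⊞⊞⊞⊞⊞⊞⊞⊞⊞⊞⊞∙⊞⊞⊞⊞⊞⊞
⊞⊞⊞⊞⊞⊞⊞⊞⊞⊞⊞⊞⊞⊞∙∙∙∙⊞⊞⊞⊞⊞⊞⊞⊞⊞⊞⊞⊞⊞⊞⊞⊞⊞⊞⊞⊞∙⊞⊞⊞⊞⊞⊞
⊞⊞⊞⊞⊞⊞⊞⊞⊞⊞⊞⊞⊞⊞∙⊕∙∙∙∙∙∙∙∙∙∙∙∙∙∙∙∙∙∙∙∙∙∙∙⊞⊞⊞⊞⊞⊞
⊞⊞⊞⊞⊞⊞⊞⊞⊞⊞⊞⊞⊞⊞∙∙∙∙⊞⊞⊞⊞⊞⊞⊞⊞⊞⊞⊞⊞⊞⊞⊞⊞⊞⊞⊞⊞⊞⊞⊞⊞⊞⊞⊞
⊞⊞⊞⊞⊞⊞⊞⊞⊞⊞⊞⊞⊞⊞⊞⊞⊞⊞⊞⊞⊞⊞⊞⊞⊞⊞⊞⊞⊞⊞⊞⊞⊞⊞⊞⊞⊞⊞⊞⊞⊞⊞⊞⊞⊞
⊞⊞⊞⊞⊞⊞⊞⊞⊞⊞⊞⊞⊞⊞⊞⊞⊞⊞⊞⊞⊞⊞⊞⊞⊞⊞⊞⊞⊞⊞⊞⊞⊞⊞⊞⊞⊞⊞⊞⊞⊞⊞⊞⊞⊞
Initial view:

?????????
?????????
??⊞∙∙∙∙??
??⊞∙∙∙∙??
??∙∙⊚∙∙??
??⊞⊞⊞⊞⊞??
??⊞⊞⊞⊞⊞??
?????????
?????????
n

?????????
?????????
??⊞∙∙∙∙??
??⊞∙∙∙∙??
??⊞∙⊚∙∙??
??∙∙∙∙∙??
??⊞⊞⊞⊞⊞??
??⊞⊞⊞⊞⊞??
?????????

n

?????????
?????????
??⊞∙∙∙∙??
??⊞∙∙∙∙??
??⊞∙⊚∙∙??
??⊞∙∙∙∙??
??∙∙∙∙∙??
??⊞⊞⊞⊞⊞??
??⊞⊞⊞⊞⊞??

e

?????????
?????????
?⊞∙∙∙∙⊞??
?⊞∙∙∙∙⊞??
?⊞∙∙⊚∙∙??
?⊞∙∙∙∙⊞??
?∙∙∙∙∙∙??
?⊞⊞⊞⊞⊞???
?⊞⊞⊞⊞⊞???

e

?????????
?????????
⊞∙∙∙∙⊞⊞??
⊞∙∙∙∙⊞⊞??
⊞∙∙∙⊚∙∙??
⊞∙∙∙∙⊞⊞??
∙∙∙∙∙∙∙??
⊞⊞⊞⊞⊞????
⊞⊞⊞⊞⊞????

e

?????????
?????????
∙∙∙∙⊞⊞⊞??
∙∙∙∙⊞⊞⊞??
∙∙∙∙⊚∙∙??
∙∙∙∙⊞⊞⊞??
∙∙∙∙∙∙∙??
⊞⊞⊞⊞?????
⊞⊞⊞⊞?????

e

?????????
?????????
∙∙∙⊞⊞⊞∙??
∙∙∙⊞⊞⊞∙??
∙∙∙∙⊚∙∙??
∙∙∙⊞⊞⊞∙??
∙∙∙∙∙∙∙??
⊞⊞⊞??????
⊞⊞⊞??????

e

?????????
?????????
∙∙⊞⊞⊞∙⊞??
∙∙⊞⊞⊞∙⊞??
∙∙∙∙⊚∙⊞??
∙∙⊞⊞⊞∙⊞??
∙∙∙∙∙∙⊞??
⊞⊞???????
⊞⊞???????

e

?????????
?????????
∙⊞⊞⊞∙⊞∙??
∙⊞⊞⊞∙⊞∙??
∙∙∙∙⊚⊞∙??
∙⊞⊞⊞∙⊞∙??
∙∙∙∙∙⊞∙??
⊞????????
⊞????????

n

?????????
?????????
??⊞⊞∙⊞⊞??
∙⊞⊞⊞∙⊞∙??
∙⊞⊞⊞⊚⊞∙??
∙∙∙∙∙⊞∙??
∙⊞⊞⊞∙⊞∙??
∙∙∙∙∙⊞∙??
⊞????????

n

?????????
?????????
??⊞⊞∙⊞⊞??
??⊞⊞∙⊞⊞??
∙⊞⊞⊞⊚⊞∙??
∙⊞⊞⊞∙⊞∙??
∙∙∙∙∙⊞∙??
∙⊞⊞⊞∙⊞∙??
∙∙∙∙∙⊞∙??

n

?????????
?????????
??⊞⊞∙⊞⊞??
??⊞⊞∙⊞⊞??
??⊞⊞⊚⊞⊞??
∙⊞⊞⊞∙⊞∙??
∙⊞⊞⊞∙⊞∙??
∙∙∙∙∙⊞∙??
∙⊞⊞⊞∙⊞∙??

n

?????????
?????????
??⊞⊞∙⊞⊞??
??⊞⊞∙⊞⊞??
??⊞⊞⊚⊞⊞??
??⊞⊞∙⊞⊞??
∙⊞⊞⊞∙⊞∙??
∙⊞⊞⊞∙⊞∙??
∙∙∙∙∙⊞∙??

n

?????????
?????????
??⊞⊞∙⊞⊞??
??⊞⊞∙⊞⊞??
??⊞⊞⊚⊞⊞??
??⊞⊞∙⊞⊞??
??⊞⊞∙⊞⊞??
∙⊞⊞⊞∙⊞∙??
∙⊞⊞⊞∙⊞∙??

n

?????????
?????????
??∙∙⊡∙∙??
??⊞⊞∙⊞⊞??
??⊞⊞⊚⊞⊞??
??⊞⊞∙⊞⊞??
??⊞⊞∙⊞⊞??
??⊞⊞∙⊞⊞??
∙⊞⊞⊞∙⊞∙??

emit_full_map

??????∙∙⊡∙∙
??????⊞⊞∙⊞⊞
??????⊞⊞⊚⊞⊞
??????⊞⊞∙⊞⊞
??????⊞⊞∙⊞⊞
??????⊞⊞∙⊞⊞
⊞∙∙∙∙⊞⊞⊞∙⊞∙
⊞∙∙∙∙⊞⊞⊞∙⊞∙
⊞∙∙∙∙∙∙∙∙⊞∙
⊞∙∙∙∙⊞⊞⊞∙⊞∙
∙∙∙∙∙∙∙∙∙⊞∙
⊞⊞⊞⊞⊞??????
⊞⊞⊞⊞⊞??????

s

?????????
??∙∙⊡∙∙??
??⊞⊞∙⊞⊞??
??⊞⊞∙⊞⊞??
??⊞⊞⊚⊞⊞??
??⊞⊞∙⊞⊞??
??⊞⊞∙⊞⊞??
∙⊞⊞⊞∙⊞∙??
∙⊞⊞⊞∙⊞∙??

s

??∙∙⊡∙∙??
??⊞⊞∙⊞⊞??
??⊞⊞∙⊞⊞??
??⊞⊞∙⊞⊞??
??⊞⊞⊚⊞⊞??
??⊞⊞∙⊞⊞??
∙⊞⊞⊞∙⊞∙??
∙⊞⊞⊞∙⊞∙??
∙∙∙∙∙⊞∙??

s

??⊞⊞∙⊞⊞??
??⊞⊞∙⊞⊞??
??⊞⊞∙⊞⊞??
??⊞⊞∙⊞⊞??
??⊞⊞⊚⊞⊞??
∙⊞⊞⊞∙⊞∙??
∙⊞⊞⊞∙⊞∙??
∙∙∙∙∙⊞∙??
∙⊞⊞⊞∙⊞∙??

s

??⊞⊞∙⊞⊞??
??⊞⊞∙⊞⊞??
??⊞⊞∙⊞⊞??
??⊞⊞∙⊞⊞??
∙⊞⊞⊞⊚⊞∙??
∙⊞⊞⊞∙⊞∙??
∙∙∙∙∙⊞∙??
∙⊞⊞⊞∙⊞∙??
∙∙∙∙∙⊞∙??

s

??⊞⊞∙⊞⊞??
??⊞⊞∙⊞⊞??
??⊞⊞∙⊞⊞??
∙⊞⊞⊞∙⊞∙??
∙⊞⊞⊞⊚⊞∙??
∙∙∙∙∙⊞∙??
∙⊞⊞⊞∙⊞∙??
∙∙∙∙∙⊞∙??
⊞????????

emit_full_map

??????∙∙⊡∙∙
??????⊞⊞∙⊞⊞
??????⊞⊞∙⊞⊞
??????⊞⊞∙⊞⊞
??????⊞⊞∙⊞⊞
??????⊞⊞∙⊞⊞
⊞∙∙∙∙⊞⊞⊞∙⊞∙
⊞∙∙∙∙⊞⊞⊞⊚⊞∙
⊞∙∙∙∙∙∙∙∙⊞∙
⊞∙∙∙∙⊞⊞⊞∙⊞∙
∙∙∙∙∙∙∙∙∙⊞∙
⊞⊞⊞⊞⊞??????
⊞⊞⊞⊞⊞??????

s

??⊞⊞∙⊞⊞??
??⊞⊞∙⊞⊞??
∙⊞⊞⊞∙⊞∙??
∙⊞⊞⊞∙⊞∙??
∙∙∙∙⊚⊞∙??
∙⊞⊞⊞∙⊞∙??
∙∙∙∙∙⊞∙??
⊞????????
⊞????????

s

??⊞⊞∙⊞⊞??
∙⊞⊞⊞∙⊞∙??
∙⊞⊞⊞∙⊞∙??
∙∙∙∙∙⊞∙??
∙⊞⊞⊞⊚⊞∙??
∙∙∙∙∙⊞∙??
⊞?⊞⊞⊞⊞⊞??
⊞????????
?????????

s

∙⊞⊞⊞∙⊞∙??
∙⊞⊞⊞∙⊞∙??
∙∙∙∙∙⊞∙??
∙⊞⊞⊞∙⊞∙??
∙∙∙∙⊚⊞∙??
⊞?⊞⊞⊞⊞⊞??
⊞?⊞⊞⊞⊞⊞??
?????????
?????????

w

∙∙⊞⊞⊞∙⊞∙?
∙∙⊞⊞⊞∙⊞∙?
∙∙∙∙∙∙⊞∙?
∙∙⊞⊞⊞∙⊞∙?
∙∙∙∙⊚∙⊞∙?
⊞⊞⊞⊞⊞⊞⊞⊞?
⊞⊞⊞⊞⊞⊞⊞⊞?
?????????
?????????

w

∙∙∙⊞⊞⊞∙⊞∙
∙∙∙⊞⊞⊞∙⊞∙
∙∙∙∙∙∙∙⊞∙
∙∙∙⊞⊞⊞∙⊞∙
∙∙∙∙⊚∙∙⊞∙
⊞⊞⊞⊞⊞⊞⊞⊞⊞
⊞⊞⊞⊞⊞⊞⊞⊞⊞
?????????
?????????

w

∙∙∙∙⊞⊞⊞∙⊞
∙∙∙∙⊞⊞⊞∙⊞
∙∙∙∙∙∙∙∙⊞
∙∙∙∙⊞⊞⊞∙⊞
∙∙∙∙⊚∙∙∙⊞
⊞⊞⊞⊞⊞⊞⊞⊞⊞
⊞⊞⊞⊞⊞⊞⊞⊞⊞
?????????
?????????

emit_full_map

??????∙∙⊡∙∙
??????⊞⊞∙⊞⊞
??????⊞⊞∙⊞⊞
??????⊞⊞∙⊞⊞
??????⊞⊞∙⊞⊞
??????⊞⊞∙⊞⊞
⊞∙∙∙∙⊞⊞⊞∙⊞∙
⊞∙∙∙∙⊞⊞⊞∙⊞∙
⊞∙∙∙∙∙∙∙∙⊞∙
⊞∙∙∙∙⊞⊞⊞∙⊞∙
∙∙∙∙∙⊚∙∙∙⊞∙
⊞⊞⊞⊞⊞⊞⊞⊞⊞⊞⊞
⊞⊞⊞⊞⊞⊞⊞⊞⊞⊞⊞

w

⊞∙∙∙∙⊞⊞⊞∙
⊞∙∙∙∙⊞⊞⊞∙
⊞∙∙∙∙∙∙∙∙
⊞∙∙∙∙⊞⊞⊞∙
∙∙∙∙⊚∙∙∙∙
⊞⊞⊞⊞⊞⊞⊞⊞⊞
⊞⊞⊞⊞⊞⊞⊞⊞⊞
?????????
?????????

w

?⊞∙∙∙∙⊞⊞⊞
?⊞∙∙∙∙⊞⊞⊞
?⊞∙∙∙∙∙∙∙
?⊞∙∙∙∙⊞⊞⊞
?∙∙∙⊚∙∙∙∙
?⊞⊞⊞⊞⊞⊞⊞⊞
?⊞⊞⊞⊞⊞⊞⊞⊞
?????????
?????????

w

??⊞∙∙∙∙⊞⊞
??⊞∙∙∙∙⊞⊞
??⊞∙∙∙∙∙∙
??⊞∙∙∙∙⊞⊞
??∙∙⊚∙∙∙∙
??⊞⊞⊞⊞⊞⊞⊞
??⊞⊞⊞⊞⊞⊞⊞
?????????
?????????

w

???⊞∙∙∙∙⊞
???⊞∙∙∙∙⊞
??⊞⊞∙∙∙∙∙
??⊞⊞∙∙∙∙⊞
??∙∙⊚∙∙∙∙
??⊞⊞⊞⊞⊞⊞⊞
??⊞⊞⊞⊞⊞⊞⊞
?????????
?????????

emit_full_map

???????∙∙⊡∙∙
???????⊞⊞∙⊞⊞
???????⊞⊞∙⊞⊞
???????⊞⊞∙⊞⊞
???????⊞⊞∙⊞⊞
???????⊞⊞∙⊞⊞
?⊞∙∙∙∙⊞⊞⊞∙⊞∙
?⊞∙∙∙∙⊞⊞⊞∙⊞∙
⊞⊞∙∙∙∙∙∙∙∙⊞∙
⊞⊞∙∙∙∙⊞⊞⊞∙⊞∙
∙∙⊚∙∙∙∙∙∙∙⊞∙
⊞⊞⊞⊞⊞⊞⊞⊞⊞⊞⊞⊞
⊞⊞⊞⊞⊞⊞⊞⊞⊞⊞⊞⊞
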